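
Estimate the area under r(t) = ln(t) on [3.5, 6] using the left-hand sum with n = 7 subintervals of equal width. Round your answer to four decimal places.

3.7684

Δt = (6 − 3.5)/7 = 5/14.
Left endpoints: 3.5, 27/7, 59/14, 32/7, 69/14, 37/7, 79/14.
r(3.5) ≈ 1.2528, r(27/7) ≈ 1.3499, r(59/14) ≈ 1.4385, r(32/7) ≈ 1.5198, r(69/14) ≈ 1.5950, r(37/7) ≈ 1.6650, r(79/14) ≈ 1.7304.
Sum = Δt · [r(3.5) + r(27/7) + r(59/14) + ...].
Sum ≈ 3.7684.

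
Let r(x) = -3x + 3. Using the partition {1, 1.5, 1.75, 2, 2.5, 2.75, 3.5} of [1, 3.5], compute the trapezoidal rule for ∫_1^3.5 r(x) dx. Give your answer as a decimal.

Subinterval widths: 0.5, 0.25, 0.25, 0.5, 0.25, 0.75.
r(1) = 0, r(1.5) = -1.5, r(1.75) = -2.25, r(2) = -3, r(2.5) = -4.5, r(2.75) = -5.25, r(3.5) = -7.5.
On each subinterval the trapezoid contributes (Δx_i/2)·[r(x_{i-1}) + r(x_i)].
Sum = -9.375.

-9.375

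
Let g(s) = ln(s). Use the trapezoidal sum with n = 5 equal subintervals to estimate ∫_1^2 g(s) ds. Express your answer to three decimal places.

0.385

Δs = (2 − 1)/5 = 0.2.
g(1) ≈ 0.000, g(1.2) ≈ 0.182, g(1.4) ≈ 0.336, g(1.6) ≈ 0.470, g(1.8) ≈ 0.588, g(2) ≈ 0.693.
T_5 = (Δs/2)·[g(s_0) + 2g(s_1) + ... + 2g(s_{4}) + g(s_5)].
Sum ≈ 0.385.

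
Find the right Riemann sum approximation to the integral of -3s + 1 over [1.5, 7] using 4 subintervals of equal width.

Δs = (7 − 1.5)/4 = 1.375.
Right endpoints: 2.875, 4.25, 5.625, 7.
f(2.875) = -7.625, f(4.25) = -11.75, f(5.625) = -15.875, f(7) = -20.
Sum = Δs · [f(2.875) + f(4.25) + f(5.625) + f(7)].
Sum = -75.96875.

-75.96875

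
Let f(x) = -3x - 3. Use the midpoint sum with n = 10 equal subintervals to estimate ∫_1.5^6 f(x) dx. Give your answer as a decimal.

Δx = (6 − 1.5)/10 = 0.45.
Midpoints: 1.725, 2.175, 2.625, 3.075, 3.525, 3.975, 4.425, 4.875, 5.325, 5.775.
f(1.725) = -8.175, f(2.175) = -9.525, f(2.625) = -10.875, f(3.075) = -12.225, f(3.525) = -13.575, f(3.975) = -14.925, f(4.425) = -16.275, f(4.875) = -17.625, f(5.325) = -18.975, f(5.775) = -20.325.
Sum = Δx · [f(1.725) + f(2.175) + f(2.625) + ...].
Sum = -64.125.

-64.125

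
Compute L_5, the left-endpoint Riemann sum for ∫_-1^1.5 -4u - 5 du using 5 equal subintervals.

Δu = (1.5 − (-1))/5 = 0.5.
Left endpoints: -1, -0.5, 0, 0.5, 1.
f(-1) = -1, f(-0.5) = -3, f(0) = -5, f(0.5) = -7, f(1) = -9.
Sum = Δu · [f(-1) + f(-0.5) + f(0) + f(0.5) + f(1)].
Sum = -12.5.

-12.5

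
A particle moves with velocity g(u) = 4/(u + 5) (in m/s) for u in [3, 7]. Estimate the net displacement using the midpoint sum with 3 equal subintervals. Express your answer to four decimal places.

Δu = (7 − 3)/3 = 4/3.
Midpoints: 11/3, 5, 19/3.
g(11/3) = 6/13, g(5) = 0.4, g(19/3) = 6/17.
Sum = Δu · [g(11/3) + g(5) + g(19/3)].
Sum ≈ 1.6193.

1.6193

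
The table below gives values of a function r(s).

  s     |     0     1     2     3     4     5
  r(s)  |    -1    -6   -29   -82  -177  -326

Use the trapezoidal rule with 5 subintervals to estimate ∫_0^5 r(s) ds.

Δs = 1.
T_5 = (1/2)·[(-1) + 2·(-6) + 2·(-29) + 2·(-82) + 2·(-177) + (-326)] = -457.5.

-457.5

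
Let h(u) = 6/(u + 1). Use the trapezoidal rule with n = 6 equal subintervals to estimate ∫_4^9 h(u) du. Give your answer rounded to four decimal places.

4.1693

Δu = (9 − 4)/6 = 5/6.
h(4) = 1.2, h(29/6) = 36/35, h(17/3) = 0.9, h(6.5) = 0.8, h(22/3) = 0.72, h(49/6) = 36/55, h(9) = 0.6.
T_6 = (Δu/2)·[h(u_0) + 2h(u_1) + ... + 2h(u_{5}) + h(u_6)].
Sum ≈ 4.1693.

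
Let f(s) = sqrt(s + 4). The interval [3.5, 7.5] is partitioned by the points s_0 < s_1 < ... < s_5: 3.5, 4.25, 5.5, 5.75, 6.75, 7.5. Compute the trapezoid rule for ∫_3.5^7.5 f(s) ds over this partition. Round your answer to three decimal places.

12.303

Subinterval widths: 0.75, 1.25, 0.25, 1, 0.75.
f(3.5) ≈ 2.739, f(4.25) ≈ 2.872, f(5.5) ≈ 3.082, f(5.75) ≈ 3.122, f(6.75) ≈ 3.279, f(7.5) ≈ 3.391.
On each subinterval the trapezoid contributes (Δs_i/2)·[f(s_{i-1}) + f(s_i)].
Sum ≈ 12.303.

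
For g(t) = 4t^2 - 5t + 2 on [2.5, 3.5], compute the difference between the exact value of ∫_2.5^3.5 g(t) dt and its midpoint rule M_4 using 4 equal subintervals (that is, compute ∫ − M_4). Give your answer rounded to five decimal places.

0.02083

Exact integral: ∫_2.5^3.5 g(t) dt ≈ 23.3333333.
M_4 = 23.3125.
Error ≈ 23.3333333 − 23.3125 ≈ 0.02083.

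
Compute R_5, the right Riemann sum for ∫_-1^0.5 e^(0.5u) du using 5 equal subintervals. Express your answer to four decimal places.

Δu = (0.5 − (-1))/5 = 0.3.
Right endpoints: -0.7, -0.4, -0.1, 0.2, 0.5.
f(-0.7) ≈ 0.7047, f(-0.4) ≈ 0.8187, f(-0.1) ≈ 0.9512, f(0.2) ≈ 1.1052, f(0.5) ≈ 1.2840.
Sum = Δu · [f(-0.7) + f(-0.4) + f(-0.1) + f(0.2) + f(0.5)].
Sum ≈ 1.4592.

1.4592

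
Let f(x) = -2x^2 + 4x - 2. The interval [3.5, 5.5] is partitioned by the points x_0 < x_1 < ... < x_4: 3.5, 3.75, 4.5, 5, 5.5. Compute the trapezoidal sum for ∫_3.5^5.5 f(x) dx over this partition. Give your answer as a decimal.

-50.5625

Subinterval widths: 0.25, 0.75, 0.5, 0.5.
f(3.5) = -12.5, f(3.75) = -15.125, f(4.5) = -24.5, f(5) = -32, f(5.5) = -40.5.
On each subinterval the trapezoid contributes (Δx_i/2)·[f(x_{i-1}) + f(x_i)].
Sum = -50.5625.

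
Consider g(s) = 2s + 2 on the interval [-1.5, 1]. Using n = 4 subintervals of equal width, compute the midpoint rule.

3.75

Δs = (1 − (-1.5))/4 = 0.625.
Midpoints: -1.1875, -0.5625, 0.0625, 0.6875.
g(-1.1875) = -0.375, g(-0.5625) = 0.875, g(0.0625) = 2.125, g(0.6875) = 3.375.
Sum = Δs · [g(-1.1875) + g(-0.5625) + g(0.0625) + g(0.6875)].
Sum = 3.75.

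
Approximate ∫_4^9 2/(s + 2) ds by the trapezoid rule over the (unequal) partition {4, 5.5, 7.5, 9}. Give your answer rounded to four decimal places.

Subinterval widths: 1.5, 2, 1.5.
f(4) = 1/3, f(5.5) = 4/15, f(7.5) = 4/19, f(9) = 2/11.
On each subinterval the trapezoid contributes (Δs_i/2)·[f(s_{i-1}) + f(s_i)].
Sum ≈ 1.2215.

1.2215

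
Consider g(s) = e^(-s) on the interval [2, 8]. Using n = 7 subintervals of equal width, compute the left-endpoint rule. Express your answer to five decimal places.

0.20102

Δs = (8 − 2)/7 = 6/7.
Left endpoints: 2, 20/7, 26/7, 32/7, 38/7, 44/7, 50/7.
g(2) ≈ 0.13534, g(20/7) ≈ 0.05743, g(26/7) ≈ 0.02437, g(32/7) ≈ 0.01034, g(38/7) ≈ 0.00439, g(44/7) ≈ 0.00186, g(50/7) ≈ 0.00079.
Sum = Δs · [g(2) + g(20/7) + g(26/7) + ...].
Sum ≈ 0.20102.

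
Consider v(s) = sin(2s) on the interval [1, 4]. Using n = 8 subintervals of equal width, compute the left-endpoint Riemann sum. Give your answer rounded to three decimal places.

-0.144

Δs = (4 − 1)/8 = 0.375.
Left endpoints: 1, 1.375, 1.75, 2.125, 2.5, 2.875, 3.25, 3.625.
v(1) ≈ 0.909, v(1.375) ≈ 0.382, v(1.75) ≈ -0.351, v(2.125) ≈ -0.895, v(2.5) ≈ -0.959, v(2.875) ≈ -0.508, v(3.25) ≈ 0.215, v(3.625) ≈ 0.823.
Sum = Δs · [v(1) + v(1.375) + v(1.75) + ...].
Sum ≈ -0.144.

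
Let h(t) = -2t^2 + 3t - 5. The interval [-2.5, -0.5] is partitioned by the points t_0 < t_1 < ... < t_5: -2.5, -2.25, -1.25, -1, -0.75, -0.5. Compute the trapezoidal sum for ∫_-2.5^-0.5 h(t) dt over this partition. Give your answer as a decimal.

Subinterval widths: 0.25, 1, 0.25, 0.25, 0.25.
h(-2.5) = -25, h(-2.25) = -21.875, h(-1.25) = -11.875, h(-1) = -10, h(-0.75) = -8.375, h(-0.5) = -7.
On each subinterval the trapezoid contributes (Δt_i/2)·[h(t_{i-1}) + h(t_i)].
Sum = -29.6875.

-29.6875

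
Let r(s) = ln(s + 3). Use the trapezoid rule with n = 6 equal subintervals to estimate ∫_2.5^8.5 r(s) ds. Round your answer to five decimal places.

12.70299

Δs = (8.5 − 2.5)/6 = 1.
r(2.5) ≈ 1.70475, r(3.5) ≈ 1.87180, r(4.5) ≈ 2.01490, r(5.5) ≈ 2.14007, r(6.5) ≈ 2.25129, r(7.5) ≈ 2.35138, r(8.5) ≈ 2.44235.
T_6 = (Δs/2)·[r(s_0) + 2r(s_1) + ... + 2r(s_{5}) + r(s_6)].
Sum ≈ 12.70299.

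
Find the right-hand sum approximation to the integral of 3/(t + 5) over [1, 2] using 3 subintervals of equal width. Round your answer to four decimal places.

Δt = (2 − 1)/3 = 1/3.
Right endpoints: 4/3, 5/3, 2.
f(4/3) = 9/19, f(5/3) = 0.45, f(2) = 3/7.
Sum = Δt · [f(4/3) + f(5/3) + f(2)].
Sum ≈ 0.4508.

0.4508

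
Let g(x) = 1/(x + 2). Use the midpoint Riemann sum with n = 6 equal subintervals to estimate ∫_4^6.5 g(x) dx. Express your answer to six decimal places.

0.348206

Δx = (6.5 − 4)/6 = 5/12.
Midpoints: 101/24, 4.625, 121/24, 131/24, 5.875, 151/24.
g(101/24) = 24/149, g(4.625) = 8/53, g(121/24) = 24/169, g(131/24) = 24/179, g(5.875) = 8/63, g(151/24) = 24/199.
Sum = Δx · [g(101/24) + g(4.625) + g(121/24) + ...].
Sum ≈ 0.348206.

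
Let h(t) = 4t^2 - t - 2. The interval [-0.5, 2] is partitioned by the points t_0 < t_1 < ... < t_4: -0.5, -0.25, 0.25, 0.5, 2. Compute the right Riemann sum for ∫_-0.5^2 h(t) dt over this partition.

16.25

Subinterval widths: 0.25, 0.5, 0.25, 1.5.
Right endpoints: -0.25, 0.25, 0.5, 2.
h(-0.25) = -1.5, h(0.25) = -2, h(0.5) = -1.5, h(2) = 12.
Sum = Σ Δt_i · h(t_i).
Sum = 16.25.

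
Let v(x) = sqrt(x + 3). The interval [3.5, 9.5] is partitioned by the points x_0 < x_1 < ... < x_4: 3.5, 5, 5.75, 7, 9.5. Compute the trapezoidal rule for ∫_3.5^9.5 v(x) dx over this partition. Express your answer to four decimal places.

Subinterval widths: 1.5, 0.75, 1.25, 2.5.
v(3.5) ≈ 2.5495, v(5) ≈ 2.8284, v(5.75) ≈ 2.9580, v(7) ≈ 3.1623, v(9.5) ≈ 3.5355.
On each subinterval the trapezoid contributes (Δx_i/2)·[v(x_{i-1}) + v(x_i)].
Sum ≈ 18.4008.

18.4008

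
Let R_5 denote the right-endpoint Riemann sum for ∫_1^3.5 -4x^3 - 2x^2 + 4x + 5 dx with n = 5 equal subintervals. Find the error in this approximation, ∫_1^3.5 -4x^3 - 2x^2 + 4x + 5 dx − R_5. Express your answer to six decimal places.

Exact integral: ∫_1^3.5 f(x) dx ≈ -141.97916667.
R_5 = -190.
Error ≈ -141.97916667 − (-190) ≈ 48.020833.

48.020833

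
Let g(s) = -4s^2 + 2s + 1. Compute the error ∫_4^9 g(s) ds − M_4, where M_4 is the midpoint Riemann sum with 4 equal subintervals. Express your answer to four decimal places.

-2.6042

Exact integral: ∫_4^9 g(s) ds ≈ -816.666667.
M_4 = -814.0625.
Error ≈ -816.666667 − (-814.0625) ≈ -2.6042.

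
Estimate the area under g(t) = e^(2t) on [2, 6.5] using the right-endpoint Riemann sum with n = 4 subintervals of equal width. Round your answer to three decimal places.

Δt = (6.5 − 2)/4 = 1.125.
Right endpoints: 3.125, 4.25, 5.375, 6.5.
g(3.125) ≈ 518.013, g(4.25) ≈ 4914.769, g(5.375) ≈ 46630.028, g(6.5) ≈ 442413.392.
Sum = Δt · [g(3.125) + g(4.25) + g(5.375) + g(6.5)].
Sum ≈ 556285.727.

556285.727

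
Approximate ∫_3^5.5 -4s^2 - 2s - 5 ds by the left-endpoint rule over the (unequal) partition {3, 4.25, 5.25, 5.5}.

-175.9375

Subinterval widths: 1.25, 1, 0.25.
Left endpoints: 3, 4.25, 5.25.
f(3) = -47, f(4.25) = -85.75, f(5.25) = -125.75.
Sum = Σ Δs_i · f(s_i).
Sum = -175.9375.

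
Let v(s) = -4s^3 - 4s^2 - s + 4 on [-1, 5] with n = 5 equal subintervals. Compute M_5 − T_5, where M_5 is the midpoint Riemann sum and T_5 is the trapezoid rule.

M_5 = -759.84.
T_5 = -820.32.
M_5 − T_5 = 60.48.

60.48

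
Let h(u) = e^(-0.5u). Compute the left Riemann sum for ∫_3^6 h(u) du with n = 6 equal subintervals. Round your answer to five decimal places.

0.39183

Δu = (6 − 3)/6 = 0.5.
Left endpoints: 3, 3.5, 4, 4.5, 5, 5.5.
h(3) ≈ 0.22313, h(3.5) ≈ 0.17377, h(4) ≈ 0.13534, h(4.5) ≈ 0.10540, h(5) ≈ 0.08208, h(5.5) ≈ 0.06393.
Sum = Δu · [h(3) + h(3.5) + h(4) + ...].
Sum ≈ 0.39183.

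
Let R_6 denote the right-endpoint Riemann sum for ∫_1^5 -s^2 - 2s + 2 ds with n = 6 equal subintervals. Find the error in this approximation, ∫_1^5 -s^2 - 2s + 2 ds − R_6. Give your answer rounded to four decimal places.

Exact integral: ∫_1^5 f(s) ds ≈ -57.333333.
R_6 ≈ -68.296296.
Error ≈ -57.333333 − (-68.296296) ≈ 10.9630.

10.9630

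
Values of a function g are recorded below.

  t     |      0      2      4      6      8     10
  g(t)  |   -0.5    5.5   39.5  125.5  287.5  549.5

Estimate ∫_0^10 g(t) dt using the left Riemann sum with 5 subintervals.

915

Δt = 2.
Sum = 2·[(-0.5) + 5.5 + 39.5 + 125.5 + 287.5] = 915.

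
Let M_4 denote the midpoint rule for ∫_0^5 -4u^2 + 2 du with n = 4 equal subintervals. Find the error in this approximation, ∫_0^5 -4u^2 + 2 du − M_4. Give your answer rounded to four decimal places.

Exact integral: ∫_0^5 f(u) du ≈ -156.666667.
M_4 = -154.0625.
Error ≈ -156.666667 − (-154.0625) ≈ -2.6042.

-2.6042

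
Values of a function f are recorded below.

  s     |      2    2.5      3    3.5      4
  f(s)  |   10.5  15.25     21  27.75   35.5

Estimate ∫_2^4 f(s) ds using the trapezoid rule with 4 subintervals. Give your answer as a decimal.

43.5

Δs = 0.5.
T_4 = (0.5/2)·[10.5 + 2·15.25 + 2·21 + 2·27.75 + 35.5] = 43.5.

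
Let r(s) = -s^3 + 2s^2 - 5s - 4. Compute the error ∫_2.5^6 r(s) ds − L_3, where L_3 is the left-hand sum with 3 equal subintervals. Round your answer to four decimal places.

-83.8501

Exact integral: ∫_2.5^6 r(s) ds ≈ -269.026042.
L_3 ≈ -185.175926.
Error ≈ -269.026042 − (-185.175926) ≈ -83.8501.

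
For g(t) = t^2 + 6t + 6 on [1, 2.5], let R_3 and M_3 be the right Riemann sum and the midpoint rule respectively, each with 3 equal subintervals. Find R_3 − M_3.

R_3 = 33.25.
M_3 = 29.59375.
R_3 − M_3 = 3.65625.

3.65625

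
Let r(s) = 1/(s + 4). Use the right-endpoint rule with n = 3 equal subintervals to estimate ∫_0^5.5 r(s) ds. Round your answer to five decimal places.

Δs = (5.5 − 0)/3 = 11/6.
Right endpoints: 11/6, 11/3, 5.5.
r(11/6) = 6/35, r(11/3) = 3/23, r(5.5) = 2/19.
Sum = Δs · [r(11/6) + r(11/3) + r(5.5)].
Sum ≈ 0.74640.

0.74640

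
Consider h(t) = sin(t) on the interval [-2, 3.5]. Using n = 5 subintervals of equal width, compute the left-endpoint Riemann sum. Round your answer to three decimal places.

Δt = (3.5 − (-2))/5 = 1.1.
Left endpoints: -2, -0.9, 0.2, 1.3, 2.4.
h(-2) ≈ -0.909, h(-0.9) ≈ -0.783, h(0.2) ≈ 0.199, h(1.3) ≈ 0.964, h(2.4) ≈ 0.675.
Sum = Δt · [h(-2) + h(-0.9) + h(0.2) + h(1.3) + h(2.4)].
Sum ≈ 0.160.

0.160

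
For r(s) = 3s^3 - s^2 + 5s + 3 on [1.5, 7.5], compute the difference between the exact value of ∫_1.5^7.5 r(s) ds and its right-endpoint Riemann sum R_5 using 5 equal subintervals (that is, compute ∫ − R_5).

Exact integral: ∫_1.5^7.5 r(s) ds = 2382.75.
R_5 = 3178.53.
Error = 2382.75 − 3178.53 = -795.78.

-795.78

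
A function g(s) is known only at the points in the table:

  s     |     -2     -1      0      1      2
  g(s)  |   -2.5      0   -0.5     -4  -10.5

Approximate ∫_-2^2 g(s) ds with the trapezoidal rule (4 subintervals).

-11

Δs = 1.
T_4 = (1/2)·[(-2.5) + 2·0 + 2·(-0.5) + 2·(-4) + (-10.5)] = -11.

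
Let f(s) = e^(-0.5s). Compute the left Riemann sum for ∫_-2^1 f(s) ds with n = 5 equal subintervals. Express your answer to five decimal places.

Δs = (1 − (-2))/5 = 0.6.
Left endpoints: -2, -1.4, -0.8, -0.2, 0.4.
f(-2) ≈ 2.71828, f(-1.4) ≈ 2.01375, f(-0.8) ≈ 1.49182, f(-0.2) ≈ 1.10517, f(0.4) ≈ 0.81873.
Sum = Δs · [f(-2) + f(-1.4) + f(-0.8) + f(-0.2) + f(0.4)].
Sum ≈ 4.88866.

4.88866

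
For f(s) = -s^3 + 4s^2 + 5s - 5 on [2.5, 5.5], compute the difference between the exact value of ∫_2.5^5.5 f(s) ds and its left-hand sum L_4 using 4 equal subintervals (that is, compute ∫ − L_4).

-12.65625

Exact integral: ∫_2.5^5.5 f(s) ds = 27.
L_4 = 39.65625.
Error = 27 − 39.65625 = -12.65625.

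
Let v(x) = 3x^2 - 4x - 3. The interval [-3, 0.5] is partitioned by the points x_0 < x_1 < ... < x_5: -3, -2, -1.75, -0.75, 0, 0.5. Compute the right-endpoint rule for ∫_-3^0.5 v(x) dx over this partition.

17.609375

Subinterval widths: 1, 0.25, 1, 0.75, 0.5.
Right endpoints: -2, -1.75, -0.75, 0, 0.5.
v(-2) = 17, v(-1.75) = 13.1875, v(-0.75) = 1.6875, v(0) = -3, v(0.5) = -4.25.
Sum = Σ Δx_i · v(x_i).
Sum = 17.609375.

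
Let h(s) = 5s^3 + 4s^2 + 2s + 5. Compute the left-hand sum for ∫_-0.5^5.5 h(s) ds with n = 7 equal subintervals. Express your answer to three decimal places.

Δs = (5.5 − (-0.5))/7 = 6/7.
Left endpoints: -0.5, 5/14, 17/14, 29/14, 41/14, 53/14, 65/14.
h(-0.5) = 4.375, h(5/14) = 17705/2744, h(17/14) = 61133/2744, h(29/14) = 194129/2744, h(41/14) = 468533/2744, h(53/14) = 936185/2744, h(65/14) = 1648925/2744.
Sum = Δs · [h(-0.5) + h(5/14) + h(17/14) + ...].
Sum ≈ 1042.883.

1042.883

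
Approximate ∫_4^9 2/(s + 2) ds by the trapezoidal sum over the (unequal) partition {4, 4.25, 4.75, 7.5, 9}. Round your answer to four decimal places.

Subinterval widths: 0.25, 0.5, 2.75, 1.5.
f(4) = 1/3, f(4.25) = 0.32, f(4.75) = 8/27, f(7.5) = 4/19, f(9) = 2/11.
On each subinterval the trapezoid contributes (Δs_i/2)·[f(s_{i-1}) + f(s_i)].
Sum ≈ 1.2269.

1.2269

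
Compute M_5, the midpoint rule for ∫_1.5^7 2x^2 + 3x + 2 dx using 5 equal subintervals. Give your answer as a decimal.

Δx = (7 − 1.5)/5 = 1.1.
Midpoints: 2.05, 3.15, 4.25, 5.35, 6.45.
f(2.05) = 16.555, f(3.15) = 31.295, f(4.25) = 50.875, f(5.35) = 75.295, f(6.45) = 104.555.
Sum = Δx · [f(2.05) + f(3.15) + f(4.25) + f(5.35) + f(6.45)].
Sum = 306.4325.

306.4325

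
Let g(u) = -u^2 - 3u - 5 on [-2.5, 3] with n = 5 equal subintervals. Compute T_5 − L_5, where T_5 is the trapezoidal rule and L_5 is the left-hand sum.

-10.5875

T_5 = -46.9425.
L_5 = -36.355.
T_5 − L_5 = -10.5875.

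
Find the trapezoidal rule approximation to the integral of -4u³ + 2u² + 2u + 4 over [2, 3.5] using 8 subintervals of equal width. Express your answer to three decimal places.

Δu = (3.5 − 2)/8 = 0.1875.
f(2) = -16, f(2.1875) = -24499/1024, f(2.375) = -33.5546875, f(2.5625) = -46129/1024, f(2.75) = -58.5625, f(2.9375) = -76039/1024, f(3.125) = -92.2890625, f(3.3125) = -115525/1024, f(3.5) = -136.
T_8 = (Δu/2)·[f(u_0) + 2f(u_1) + ... + 2f(u_{7}) + f(u_8)].
Sum ≈ -96.835.

-96.835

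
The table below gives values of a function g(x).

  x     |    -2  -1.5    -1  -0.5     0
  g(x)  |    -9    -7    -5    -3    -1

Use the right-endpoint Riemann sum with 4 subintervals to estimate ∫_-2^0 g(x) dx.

Δx = 0.5.
Sum = 0.5·[(-7) + (-5) + (-3) + (-1)] = -8.

-8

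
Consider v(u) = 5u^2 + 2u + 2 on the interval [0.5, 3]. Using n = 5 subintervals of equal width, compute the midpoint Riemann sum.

58.28125

Δu = (3 − 0.5)/5 = 0.5.
Midpoints: 0.75, 1.25, 1.75, 2.25, 2.75.
v(0.75) = 6.3125, v(1.25) = 12.3125, v(1.75) = 20.8125, v(2.25) = 31.8125, v(2.75) = 45.3125.
Sum = Δu · [v(0.75) + v(1.25) + v(1.75) + v(2.25) + v(2.75)].
Sum = 58.28125.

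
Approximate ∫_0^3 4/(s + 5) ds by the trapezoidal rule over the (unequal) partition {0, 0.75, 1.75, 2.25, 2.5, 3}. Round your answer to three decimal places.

Subinterval widths: 0.75, 1, 0.5, 0.25, 0.5.
f(0) = 0.8, f(0.75) = 16/23, f(1.75) = 16/27, f(2.25) = 16/29, f(2.5) = 8/15, f(3) = 0.5.
On each subinterval the trapezoid contributes (Δs_i/2)·[f(s_{i-1}) + f(s_i)].
Sum ≈ 1.885.

1.885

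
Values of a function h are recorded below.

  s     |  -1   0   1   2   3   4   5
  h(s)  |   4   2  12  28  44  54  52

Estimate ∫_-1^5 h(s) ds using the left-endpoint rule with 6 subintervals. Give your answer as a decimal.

144

Δs = 1.
Sum = 1·[4 + 2 + 12 + 28 + 44 + 54] = 144.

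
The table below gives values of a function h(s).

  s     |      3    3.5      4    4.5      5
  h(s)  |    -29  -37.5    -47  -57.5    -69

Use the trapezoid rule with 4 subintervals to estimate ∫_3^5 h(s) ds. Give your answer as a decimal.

-95.5

Δs = 0.5.
T_4 = (0.5/2)·[(-29) + 2·(-37.5) + 2·(-47) + 2·(-57.5) + (-69)] = -95.5.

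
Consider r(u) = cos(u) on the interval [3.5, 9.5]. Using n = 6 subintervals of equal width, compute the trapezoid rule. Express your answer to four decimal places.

0.2523

Δu = (9.5 − 3.5)/6 = 1.
r(3.5) ≈ -0.9365, r(4.5) ≈ -0.2108, r(5.5) ≈ 0.7087, r(6.5) ≈ 0.9766, r(7.5) ≈ 0.3466, r(8.5) ≈ -0.6020, r(9.5) ≈ -0.9972.
T_6 = (Δu/2)·[r(u_0) + 2r(u_1) + ... + 2r(u_{5}) + r(u_6)].
Sum ≈ 0.2523.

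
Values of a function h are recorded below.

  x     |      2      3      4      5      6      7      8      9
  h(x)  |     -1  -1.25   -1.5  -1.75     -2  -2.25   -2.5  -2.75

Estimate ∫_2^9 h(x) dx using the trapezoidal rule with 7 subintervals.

-13.125

Δx = 1.
T_7 = (1/2)·[(-1) + 2·(-1.25) + 2·(-1.5) + 2·(-1.75) + 2·(-2) + 2·(-2.25) + 2·(-2.5) + (-2.75)] = -13.125.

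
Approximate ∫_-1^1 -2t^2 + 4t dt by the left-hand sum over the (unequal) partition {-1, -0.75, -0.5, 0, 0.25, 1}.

Subinterval widths: 0.25, 0.25, 0.5, 0.25, 0.75.
Left endpoints: -1, -0.75, -0.5, 0, 0.25.
f(-1) = -6, f(-0.75) = -4.125, f(-0.5) = -2.5, f(0) = 0, f(0.25) = 0.875.
Sum = Σ Δt_i · f(t_i).
Sum = -3.125.

-3.125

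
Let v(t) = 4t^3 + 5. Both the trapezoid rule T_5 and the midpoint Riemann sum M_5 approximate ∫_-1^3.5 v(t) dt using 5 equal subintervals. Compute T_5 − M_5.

T_5 = 180.675.
M_5 = 167.00625.
T_5 − M_5 = 13.66875.

13.66875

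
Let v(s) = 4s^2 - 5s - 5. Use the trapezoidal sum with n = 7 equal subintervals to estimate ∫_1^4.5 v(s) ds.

Δs = (4.5 − 1)/7 = 0.5.
v(1) = -6, v(1.5) = -3.5, v(2) = 1, v(2.5) = 7.5, v(3) = 16, v(3.5) = 26.5, v(4) = 39, v(4.5) = 53.5.
T_7 = (Δs/2)·[v(s_0) + 2v(s_1) + ... + 2v(s_{6}) + v(s_7)].
Sum = 55.125.

55.125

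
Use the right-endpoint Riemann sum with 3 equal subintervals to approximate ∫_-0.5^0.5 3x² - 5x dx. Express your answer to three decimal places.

Δx = (0.5 − (-0.5))/3 = 1/3.
Right endpoints: -1/6, 1/6, 0.5.
f(-1/6) = 11/12, f(1/6) = -0.75, f(0.5) = -1.75.
Sum = Δx · [f(-1/6) + f(1/6) + f(0.5)].
Sum ≈ -0.528.

-0.528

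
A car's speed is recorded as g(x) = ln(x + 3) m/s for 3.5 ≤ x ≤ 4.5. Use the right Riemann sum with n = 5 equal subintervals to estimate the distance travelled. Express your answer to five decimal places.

Δx = (4.5 − 3.5)/5 = 0.2.
Right endpoints: 3.7, 3.9, 4.1, 4.3, 4.5.
g(3.7) ≈ 1.90211, g(3.9) ≈ 1.93152, g(4.1) ≈ 1.96009, g(4.3) ≈ 1.98787, g(4.5) ≈ 2.01490.
Sum = Δx · [g(3.7) + g(3.9) + g(4.1) + g(4.3) + g(4.5)].
Sum ≈ 1.95930.

1.95930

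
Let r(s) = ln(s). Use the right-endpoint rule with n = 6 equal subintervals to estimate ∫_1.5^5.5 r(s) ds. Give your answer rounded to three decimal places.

5.183

Δs = (5.5 − 1.5)/6 = 2/3.
Right endpoints: 13/6, 17/6, 3.5, 25/6, 29/6, 5.5.
r(13/6) ≈ 0.773, r(17/6) ≈ 1.041, r(3.5) ≈ 1.253, r(25/6) ≈ 1.427, r(29/6) ≈ 1.576, r(5.5) ≈ 1.705.
Sum = Δs · [r(13/6) + r(17/6) + r(3.5) + ...].
Sum ≈ 5.183.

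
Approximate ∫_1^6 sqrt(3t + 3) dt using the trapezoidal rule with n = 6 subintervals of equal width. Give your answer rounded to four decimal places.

Δt = (6 − 1)/6 = 5/6.
f(1) ≈ 2.4495, f(11/6) ≈ 2.9155, f(8/3) ≈ 3.3166, f(3.5) ≈ 3.6742, f(13/3) ≈ 4.0000, f(31/6) ≈ 4.3012, f(6) ≈ 4.5826.
T_6 = (Δt/2)·[f(t_0) + 2f(t_1) + ... + 2f(t_{5}) + f(t_6)].
Sum ≈ 18.1029.

18.1029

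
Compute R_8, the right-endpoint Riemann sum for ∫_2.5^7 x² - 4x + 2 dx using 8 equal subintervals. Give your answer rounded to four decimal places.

Δx = (7 − 2.5)/8 = 0.5625.
Right endpoints: 3.0625, 3.625, 4.1875, 4.75, 5.3125, 5.875, 6.4375, 7.
f(3.0625) = -0.87109375, f(3.625) = 0.640625, f(4.1875) = 2.78515625, f(4.75) = 5.5625, f(5.3125) = 8.97265625, f(5.875) = 13.015625, f(6.4375) = 17.69140625, f(7) = 23.
Sum = Δx · [f(3.0625) + f(3.625) + f(4.1875) + ...].
Sum ≈ 39.8232.

39.8232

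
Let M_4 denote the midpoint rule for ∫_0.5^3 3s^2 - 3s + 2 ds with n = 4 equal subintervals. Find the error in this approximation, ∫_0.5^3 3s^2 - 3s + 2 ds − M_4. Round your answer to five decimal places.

Exact integral: ∫_0.5^3 f(s) ds = 18.75.
M_4 ≈ 18.5058594.
Error ≈ 18.75 − 18.5058594 ≈ 0.24414.

0.24414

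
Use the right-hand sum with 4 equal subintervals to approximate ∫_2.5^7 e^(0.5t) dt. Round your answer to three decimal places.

77.468

Δt = (7 − 2.5)/4 = 1.125.
Right endpoints: 3.625, 4.75, 5.875, 7.
f(3.625) ≈ 6.126, f(4.75) ≈ 10.751, f(5.875) ≈ 18.869, f(7) ≈ 33.115.
Sum = Δt · [f(3.625) + f(4.75) + f(5.875) + f(7)].
Sum ≈ 77.468.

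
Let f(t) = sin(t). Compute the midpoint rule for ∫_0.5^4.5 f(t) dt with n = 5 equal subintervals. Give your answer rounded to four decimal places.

1.1180

Δt = (4.5 − 0.5)/5 = 0.8.
Midpoints: 0.9, 1.7, 2.5, 3.3, 4.1.
f(0.9) ≈ 0.7833, f(1.7) ≈ 0.9917, f(2.5) ≈ 0.5985, f(3.3) ≈ -0.1577, f(4.1) ≈ -0.8183.
Sum = Δt · [f(0.9) + f(1.7) + f(2.5) + f(3.3) + f(4.1)].
Sum ≈ 1.1180.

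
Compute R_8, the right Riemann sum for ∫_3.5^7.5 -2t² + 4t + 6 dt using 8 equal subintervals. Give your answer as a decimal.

Δt = (7.5 − 3.5)/8 = 0.5.
Right endpoints: 4, 4.5, 5, 5.5, 6, 6.5, 7, 7.5.
f(4) = -10, f(4.5) = -16.5, f(5) = -24, f(5.5) = -32.5, f(6) = -42, f(6.5) = -52.5, f(7) = -64, f(7.5) = -76.5.
Sum = Δt · [f(4) + f(4.5) + f(5) + ...].
Sum = -159.

-159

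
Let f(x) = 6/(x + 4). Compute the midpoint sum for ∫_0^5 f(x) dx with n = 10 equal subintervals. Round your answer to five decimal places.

4.86246

Δx = (5 − 0)/10 = 0.5.
Midpoints: 0.25, 0.75, 1.25, 1.75, 2.25, 2.75, 3.25, 3.75, 4.25, 4.75.
f(0.25) = 24/17, f(0.75) = 24/19, f(1.25) = 8/7, f(1.75) = 24/23, f(2.25) = 0.96, f(2.75) = 8/9, f(3.25) = 24/29, f(3.75) = 24/31, f(4.25) = 8/11, f(4.75) = 24/35.
Sum = Δx · [f(0.25) + f(0.75) + f(1.25) + ...].
Sum ≈ 4.86246.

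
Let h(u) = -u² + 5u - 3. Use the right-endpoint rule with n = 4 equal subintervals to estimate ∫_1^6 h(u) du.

-6.71875

Δu = (6 − 1)/4 = 1.25.
Right endpoints: 2.25, 3.5, 4.75, 6.
h(2.25) = 3.1875, h(3.5) = 2.25, h(4.75) = -1.8125, h(6) = -9.
Sum = Δu · [h(2.25) + h(3.5) + h(4.75) + h(6)].
Sum = -6.71875.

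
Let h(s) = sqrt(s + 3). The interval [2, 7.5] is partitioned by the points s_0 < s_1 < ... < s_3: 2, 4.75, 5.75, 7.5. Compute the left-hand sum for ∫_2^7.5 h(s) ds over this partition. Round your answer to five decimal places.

Subinterval widths: 2.75, 1, 1.75.
Left endpoints: 2, 4.75, 5.75.
h(2) ≈ 2.23607, h(4.75) ≈ 2.78388, h(5.75) ≈ 2.95804.
Sum = Σ Δs_i · h(s_i).
Sum ≈ 14.10964.

14.10964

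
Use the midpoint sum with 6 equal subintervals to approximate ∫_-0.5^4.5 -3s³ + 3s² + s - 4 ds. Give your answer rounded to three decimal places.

Δs = (4.5 − (-0.5))/6 = 5/6.
Midpoints: -1/12, 0.75, 19/12, 29/12, 3.25, 49/12.
f(-1/12) = -2339/576, f(0.75) = -2.828125, f(19/12) = -3919/576, f(29/12) = -15209/576, f(3.25) = -72.046875, f(49/12) = -88789/576.
Sum = Δs · [f(-1/12) + f(0.75) + f(19/12) + ...].
Sum ≈ -221.910.

-221.910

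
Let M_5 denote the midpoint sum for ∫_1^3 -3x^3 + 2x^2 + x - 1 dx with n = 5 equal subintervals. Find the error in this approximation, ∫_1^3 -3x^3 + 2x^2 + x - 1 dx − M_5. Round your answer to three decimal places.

-0.427

Exact integral: ∫_1^3 f(x) dx ≈ -40.66667.
M_5 = -40.24.
Error ≈ -40.66667 − (-40.24) ≈ -0.427.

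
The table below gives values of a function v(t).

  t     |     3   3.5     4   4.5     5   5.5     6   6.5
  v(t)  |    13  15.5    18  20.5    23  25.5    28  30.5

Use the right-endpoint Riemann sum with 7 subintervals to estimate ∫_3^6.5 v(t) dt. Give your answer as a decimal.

80.5

Δt = 0.5.
Sum = 0.5·[15.5 + 18 + 20.5 + 23 + 25.5 + 28 + 30.5] = 80.5.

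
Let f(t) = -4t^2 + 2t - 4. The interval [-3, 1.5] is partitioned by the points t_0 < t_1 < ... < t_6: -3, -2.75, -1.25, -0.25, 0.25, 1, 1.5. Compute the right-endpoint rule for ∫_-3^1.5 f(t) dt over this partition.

-45.1875

Subinterval widths: 0.25, 1.5, 1, 0.5, 0.75, 0.5.
Right endpoints: -2.75, -1.25, -0.25, 0.25, 1, 1.5.
f(-2.75) = -39.75, f(-1.25) = -12.75, f(-0.25) = -4.75, f(0.25) = -3.75, f(1) = -6, f(1.5) = -10.
Sum = Σ Δt_i · f(t_i).
Sum = -45.1875.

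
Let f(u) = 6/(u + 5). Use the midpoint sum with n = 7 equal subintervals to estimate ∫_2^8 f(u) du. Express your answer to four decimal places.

3.7116

Δu = (8 − 2)/7 = 6/7.
Midpoints: 17/7, 23/7, 29/7, 5, 41/7, 47/7, 53/7.
f(17/7) = 21/26, f(23/7) = 21/29, f(29/7) = 0.65625, f(5) = 0.6, f(41/7) = 21/38, f(47/7) = 21/41, f(53/7) = 21/44.
Sum = Δu · [f(17/7) + f(23/7) + f(29/7) + ...].
Sum ≈ 3.7116.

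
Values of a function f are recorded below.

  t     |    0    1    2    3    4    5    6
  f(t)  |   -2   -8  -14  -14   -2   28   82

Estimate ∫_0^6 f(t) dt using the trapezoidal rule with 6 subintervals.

30

Δt = 1.
T_6 = (1/2)·[(-2) + 2·(-8) + 2·(-14) + 2·(-14) + 2·(-2) + 2·28 + 82] = 30.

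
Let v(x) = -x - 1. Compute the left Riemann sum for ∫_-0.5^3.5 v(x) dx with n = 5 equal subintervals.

-8.4

Δx = (3.5 − (-0.5))/5 = 0.8.
Left endpoints: -0.5, 0.3, 1.1, 1.9, 2.7.
v(-0.5) = -0.5, v(0.3) = -1.3, v(1.1) = -2.1, v(1.9) = -2.9, v(2.7) = -3.7.
Sum = Δx · [v(-0.5) + v(0.3) + v(1.1) + v(1.9) + v(2.7)].
Sum = -8.4.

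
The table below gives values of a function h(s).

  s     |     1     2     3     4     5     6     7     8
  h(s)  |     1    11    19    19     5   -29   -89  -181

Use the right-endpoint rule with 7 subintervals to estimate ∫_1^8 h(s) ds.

Δs = 1.
Sum = 1·[11 + 19 + 19 + 5 + (-29) + (-89) + (-181)] = -245.

-245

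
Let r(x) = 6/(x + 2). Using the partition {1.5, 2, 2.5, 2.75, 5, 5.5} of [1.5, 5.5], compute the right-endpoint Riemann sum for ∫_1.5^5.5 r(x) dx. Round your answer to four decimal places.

4.0610

Subinterval widths: 0.5, 0.5, 0.25, 2.25, 0.5.
Right endpoints: 2, 2.5, 2.75, 5, 5.5.
r(2) = 1.5, r(2.5) = 4/3, r(2.75) = 24/19, r(5) = 6/7, r(5.5) = 0.8.
Sum = Σ Δx_i · r(x_i).
Sum ≈ 4.0610.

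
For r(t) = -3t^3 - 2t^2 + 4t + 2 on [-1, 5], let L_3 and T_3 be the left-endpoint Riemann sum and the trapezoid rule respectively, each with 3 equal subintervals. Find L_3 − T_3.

402

L_3 = -170.
T_3 = -572.
L_3 − T_3 = 402.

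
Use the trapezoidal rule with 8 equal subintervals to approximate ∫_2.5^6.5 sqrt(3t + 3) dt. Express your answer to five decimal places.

Δt = (6.5 − 2.5)/8 = 0.5.
f(2.5) ≈ 3.24037, f(3) ≈ 3.46410, f(3.5) ≈ 3.67423, f(4) ≈ 3.87298, f(4.5) ≈ 4.06202, f(5) ≈ 4.24264, f(5.5) ≈ 4.41588, f(6) ≈ 4.58258, f(6.5) ≈ 4.74342.
T_8 = (Δt/2)·[f(t_0) + 2f(t_1) + ... + 2f(t_{7}) + f(t_8)].
Sum ≈ 16.15316.

16.15316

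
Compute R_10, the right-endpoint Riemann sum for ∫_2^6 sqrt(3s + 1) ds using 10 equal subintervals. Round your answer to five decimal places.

14.62829

Δs = (6 − 2)/10 = 0.4.
Right endpoints: 2.4, 2.8, 3.2, 3.6, 4, 4.4, 4.8, 5.2, 5.6, 6.
f(2.4) ≈ 2.86356, f(2.8) ≈ 3.06594, f(3.2) ≈ 3.25576, f(3.6) ≈ 3.43511, f(4) ≈ 3.60555, f(4.4) ≈ 3.76829, f(4.8) ≈ 3.92428, f(5.2) ≈ 4.07431, f(5.6) ≈ 4.21900, f(6) ≈ 4.35890.
Sum = Δs · [f(2.4) + f(2.8) + f(3.2) + ...].
Sum ≈ 14.62829.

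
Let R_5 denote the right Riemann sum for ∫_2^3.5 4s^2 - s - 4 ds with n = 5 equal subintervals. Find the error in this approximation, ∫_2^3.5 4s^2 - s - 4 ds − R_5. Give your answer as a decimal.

Exact integral: ∫_2^3.5 f(s) ds = 36.375.
R_5 = 41.19.
Error = 36.375 − 41.19 = -4.815.

-4.815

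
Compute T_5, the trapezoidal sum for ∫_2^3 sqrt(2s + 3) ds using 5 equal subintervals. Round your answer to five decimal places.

Δs = (3 − 2)/5 = 0.2.
f(2) ≈ 2.64575, f(2.2) ≈ 2.72029, f(2.4) ≈ 2.79285, f(2.6) ≈ 2.86356, f(2.8) ≈ 2.93258, f(3) ≈ 3.00000.
T_5 = (Δs/2)·[f(s_0) + 2f(s_1) + ... + 2f(s_{4}) + f(s_5)].
Sum ≈ 2.82643.

2.82643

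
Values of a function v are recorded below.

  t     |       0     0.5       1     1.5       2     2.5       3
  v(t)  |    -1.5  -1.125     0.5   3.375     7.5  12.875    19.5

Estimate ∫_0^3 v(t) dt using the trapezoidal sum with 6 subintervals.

16.0625

Δt = 0.5.
T_6 = (0.5/2)·[(-1.5) + 2·(-1.125) + 2·0.5 + 2·3.375 + 2·7.5 + 2·12.875 + 19.5] = 16.0625.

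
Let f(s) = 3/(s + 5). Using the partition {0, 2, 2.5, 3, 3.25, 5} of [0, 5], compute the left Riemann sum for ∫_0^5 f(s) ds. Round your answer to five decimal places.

Subinterval widths: 2, 0.5, 0.5, 0.25, 1.75.
Left endpoints: 0, 2, 2.5, 3, 3.25.
f(0) = 0.6, f(2) = 3/7, f(2.5) = 0.4, f(3) = 0.375, f(3.25) = 4/11.
Sum = Σ Δs_i · f(s_i).
Sum ≈ 2.34440.

2.34440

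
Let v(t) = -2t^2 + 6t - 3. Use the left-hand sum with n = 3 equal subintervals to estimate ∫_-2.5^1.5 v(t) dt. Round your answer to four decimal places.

-60.3704

Δt = (1.5 − (-2.5))/3 = 4/3.
Left endpoints: -2.5, -7/6, 1/6.
v(-2.5) = -30.5, v(-7/6) = -229/18, v(1/6) = -37/18.
Sum = Δt · [v(-2.5) + v(-7/6) + v(1/6)].
Sum ≈ -60.3704.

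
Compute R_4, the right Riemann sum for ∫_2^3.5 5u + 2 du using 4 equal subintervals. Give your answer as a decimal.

Δu = (3.5 − 2)/4 = 0.375.
Right endpoints: 2.375, 2.75, 3.125, 3.5.
f(2.375) = 13.875, f(2.75) = 15.75, f(3.125) = 17.625, f(3.5) = 19.5.
Sum = Δu · [f(2.375) + f(2.75) + f(3.125) + f(3.5)].
Sum = 25.03125.

25.03125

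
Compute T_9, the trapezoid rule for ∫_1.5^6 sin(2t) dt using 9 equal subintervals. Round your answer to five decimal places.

-0.83921

Δt = (6 − 1.5)/9 = 0.5.
f(1.5) ≈ 0.14112, f(2) ≈ -0.75680, f(2.5) ≈ -0.95892, f(3) ≈ -0.27942, f(3.5) ≈ 0.65699, f(4) ≈ 0.98936, f(4.5) ≈ 0.41212, f(5) ≈ -0.54402, f(5.5) ≈ -0.99999, f(6) ≈ -0.53657.
T_9 = (Δt/2)·[f(t_0) + 2f(t_1) + ... + 2f(t_{8}) + f(t_9)].
Sum ≈ -0.83921.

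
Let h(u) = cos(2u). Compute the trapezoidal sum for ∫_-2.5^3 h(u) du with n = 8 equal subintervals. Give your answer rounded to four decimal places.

-0.5184

Δu = (3 − (-2.5))/8 = 0.6875.
h(-2.5) ≈ 0.2837, h(-1.8125) ≈ -0.8854, h(-1.125) ≈ -0.6282, h(-0.4375) ≈ 0.6410, h(0.25) ≈ 0.8776, h(0.9375) ≈ -0.2995, h(1.625) ≈ -0.9941, h(2.3125) ≈ -0.0873, h(3) ≈ 0.9602.
T_8 = (Δu/2)·[h(u_0) + 2h(u_1) + ... + 2h(u_{7}) + h(u_8)].
Sum ≈ -0.5184.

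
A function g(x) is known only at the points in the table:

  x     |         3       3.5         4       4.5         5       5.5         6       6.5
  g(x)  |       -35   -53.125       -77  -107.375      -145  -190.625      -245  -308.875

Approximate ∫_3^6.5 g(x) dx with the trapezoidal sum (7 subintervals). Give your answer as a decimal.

Δx = 0.5.
T_7 = (0.5/2)·[(-35) + 2·(-53.125) + 2·(-77) + 2·(-107.375) + 2·(-145) + 2·(-190.625) + 2·(-245) + (-308.875)] = -495.03125.

-495.03125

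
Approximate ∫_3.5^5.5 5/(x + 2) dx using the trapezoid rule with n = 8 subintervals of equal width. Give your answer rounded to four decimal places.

1.5512

Δx = (5.5 − 3.5)/8 = 0.25.
f(3.5) = 10/11, f(3.75) = 20/23, f(4) = 5/6, f(4.25) = 0.8, f(4.5) = 10/13, f(4.75) = 20/27, f(5) = 5/7, f(5.25) = 20/29, f(5.5) = 2/3.
T_8 = (Δx/2)·[f(x_0) + 2f(x_1) + ... + 2f(x_{7}) + f(x_8)].
Sum ≈ 1.5512.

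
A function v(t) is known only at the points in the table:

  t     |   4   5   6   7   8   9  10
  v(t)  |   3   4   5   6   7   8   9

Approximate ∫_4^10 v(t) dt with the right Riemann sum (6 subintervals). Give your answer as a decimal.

Δt = 1.
Sum = 1·[4 + 5 + 6 + 7 + 8 + 9] = 39.

39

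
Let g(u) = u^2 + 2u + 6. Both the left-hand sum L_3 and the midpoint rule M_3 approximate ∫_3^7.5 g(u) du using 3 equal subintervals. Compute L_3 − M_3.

-39.65625

L_3 = 165.375.
M_3 = 205.03125.
L_3 − M_3 = -39.65625.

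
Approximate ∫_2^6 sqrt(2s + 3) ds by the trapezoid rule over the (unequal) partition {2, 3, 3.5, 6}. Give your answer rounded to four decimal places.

Subinterval widths: 1, 0.5, 2.5.
f(2) ≈ 2.6458, f(3) ≈ 3.0000, f(3.5) ≈ 3.1623, f(6) ≈ 3.8730.
On each subinterval the trapezoid contributes (Δs_i/2)·[f(s_{i-1}) + f(s_i)].
Sum ≈ 13.1575.

13.1575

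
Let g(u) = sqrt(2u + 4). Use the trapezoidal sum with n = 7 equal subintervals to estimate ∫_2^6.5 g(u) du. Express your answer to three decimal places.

Δu = (6.5 − 2)/7 = 9/14.
g(2) ≈ 2.828, g(37/14) ≈ 3.047, g(23/7) ≈ 3.251, g(55/14) ≈ 3.443, g(32/7) ≈ 3.625, g(73/14) ≈ 3.798, g(41/7) ≈ 3.964, g(6.5) ≈ 4.123.
T_7 = (Δu/2)·[g(u_0) + 2g(u_1) + ... + 2g(u_{6}) + g(u_7)].
Sum ≈ 15.818.

15.818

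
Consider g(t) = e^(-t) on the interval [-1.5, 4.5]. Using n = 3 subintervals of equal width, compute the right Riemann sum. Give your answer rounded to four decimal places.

1.3994

Δt = (4.5 − (-1.5))/3 = 2.
Right endpoints: 0.5, 2.5, 4.5.
g(0.5) ≈ 0.6065, g(2.5) ≈ 0.0821, g(4.5) ≈ 0.0111.
Sum = Δt · [g(0.5) + g(2.5) + g(4.5)].
Sum ≈ 1.3994.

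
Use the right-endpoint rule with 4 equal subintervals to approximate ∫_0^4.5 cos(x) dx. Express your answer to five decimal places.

Δx = (4.5 − 0)/4 = 1.125.
Right endpoints: 1.125, 2.25, 3.375, 4.5.
f(1.125) ≈ 0.43118, f(2.25) ≈ -0.62817, f(3.375) ≈ -0.97288, f(4.5) ≈ -0.21080.
Sum = Δx · [f(1.125) + f(2.25) + f(3.375) + f(4.5)].
Sum ≈ -1.55326.

-1.55326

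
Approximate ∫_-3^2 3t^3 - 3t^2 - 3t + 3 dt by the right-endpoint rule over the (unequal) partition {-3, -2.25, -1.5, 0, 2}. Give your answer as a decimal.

Subinterval widths: 0.75, 0.75, 1.5, 2.
Right endpoints: -2.25, -1.5, 0, 2.
f(-2.25) = -39.609375, f(-1.5) = -9.375, f(0) = 3, f(2) = 9.
Sum = Σ Δt_i · f(t_i).
Sum = -14.23828125.

-14.23828125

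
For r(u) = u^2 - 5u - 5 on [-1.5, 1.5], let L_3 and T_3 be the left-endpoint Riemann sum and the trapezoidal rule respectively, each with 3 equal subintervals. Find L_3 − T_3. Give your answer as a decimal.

L_3 = -4.75.
T_3 = -12.25.
L_3 − T_3 = 7.5.

7.5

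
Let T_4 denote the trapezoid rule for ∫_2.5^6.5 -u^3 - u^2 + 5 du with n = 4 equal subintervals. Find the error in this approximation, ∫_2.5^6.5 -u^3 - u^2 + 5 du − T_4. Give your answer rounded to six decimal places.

9.666667

Exact integral: ∫_2.5^6.5 f(u) du ≈ -502.83333333.
T_4 = -512.5.
Error ≈ -502.83333333 − (-512.5) ≈ 9.666667.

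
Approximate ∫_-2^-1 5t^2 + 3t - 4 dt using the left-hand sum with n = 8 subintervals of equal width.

Δt = (-1 − (-2))/8 = 0.125.
Left endpoints: -2, -1.875, -1.75, -1.625, -1.5, -1.375, -1.25, -1.125.
f(-2) = 10, f(-1.875) = 7.953125, f(-1.75) = 6.0625, f(-1.625) = 4.328125, f(-1.5) = 2.75, f(-1.375) = 1.328125, f(-1.25) = 0.0625, f(-1.125) = -1.046875.
Sum = Δt · [f(-2) + f(-1.875) + f(-1.75) + ...].
Sum = 3.9296875.

3.9296875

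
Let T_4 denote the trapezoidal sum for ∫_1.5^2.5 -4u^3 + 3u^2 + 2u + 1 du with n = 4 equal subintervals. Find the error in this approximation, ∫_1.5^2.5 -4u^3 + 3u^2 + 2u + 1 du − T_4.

Exact integral: ∫_1.5^2.5 f(u) du = -16.75.
T_4 = -16.96875.
Error = -16.75 − (-16.96875) = 0.21875.

0.21875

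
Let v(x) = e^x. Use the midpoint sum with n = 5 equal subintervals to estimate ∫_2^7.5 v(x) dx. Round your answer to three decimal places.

Δx = (7.5 − 2)/5 = 1.1.
Midpoints: 2.55, 3.65, 4.75, 5.85, 6.95.
v(2.55) ≈ 12.807, v(3.65) ≈ 38.475, v(4.75) ≈ 115.584, v(5.85) ≈ 347.234, v(6.95) ≈ 1043.150.
Sum = Δx · [v(2.55) + v(3.65) + v(4.75) + v(5.85) + v(6.95)].
Sum ≈ 1712.975.

1712.975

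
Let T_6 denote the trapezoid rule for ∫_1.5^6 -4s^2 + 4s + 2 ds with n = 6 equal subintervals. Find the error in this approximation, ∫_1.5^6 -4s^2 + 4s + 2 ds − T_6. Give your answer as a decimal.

Exact integral: ∫_1.5^6 f(s) ds = -207.
T_6 = -208.6875.
Error = -207 − (-208.6875) = 1.6875.

1.6875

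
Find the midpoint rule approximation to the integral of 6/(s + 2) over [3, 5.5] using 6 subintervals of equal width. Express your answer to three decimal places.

Δs = (5.5 − 3)/6 = 5/12.
Midpoints: 77/24, 3.625, 97/24, 107/24, 4.875, 127/24.
f(77/24) = 1.152, f(3.625) = 16/15, f(97/24) = 144/145, f(107/24) = 144/155, f(4.875) = 48/55, f(127/24) = 144/175.
Sum = Δs · [f(77/24) + f(3.625) + f(97/24) + ...].
Sum ≈ 2.432.

2.432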